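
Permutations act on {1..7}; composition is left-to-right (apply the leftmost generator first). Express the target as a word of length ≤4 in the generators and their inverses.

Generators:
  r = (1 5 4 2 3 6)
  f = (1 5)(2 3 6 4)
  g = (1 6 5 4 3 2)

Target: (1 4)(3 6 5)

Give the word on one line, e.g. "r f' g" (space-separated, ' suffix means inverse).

g' f'

  after g': (1 2 3 4 5 6)
  after f': (1 4)(3 6 5)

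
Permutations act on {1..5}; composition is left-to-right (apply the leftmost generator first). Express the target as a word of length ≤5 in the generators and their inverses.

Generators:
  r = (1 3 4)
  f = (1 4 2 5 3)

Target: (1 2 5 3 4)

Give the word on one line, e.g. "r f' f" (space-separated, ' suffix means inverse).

f' f' r' r' f'

  after f': (1 3 5 2 4)
  after f': (1 5 4 3 2)
  after r': (1 5 3 2 4)
  after r': (1 5)(2 3)
  after f': (1 2 5 3 4)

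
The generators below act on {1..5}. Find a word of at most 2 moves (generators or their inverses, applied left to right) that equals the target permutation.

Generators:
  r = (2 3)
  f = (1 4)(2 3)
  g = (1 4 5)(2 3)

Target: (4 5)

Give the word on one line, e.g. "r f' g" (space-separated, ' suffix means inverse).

f' g'

  after f': (1 4)(2 3)
  after g': (4 5)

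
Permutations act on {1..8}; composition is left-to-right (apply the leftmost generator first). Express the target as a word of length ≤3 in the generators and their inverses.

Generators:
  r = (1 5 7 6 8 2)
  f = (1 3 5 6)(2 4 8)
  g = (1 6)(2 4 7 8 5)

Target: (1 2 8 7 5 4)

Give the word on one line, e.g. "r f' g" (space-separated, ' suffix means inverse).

r g' r

  after r: (1 5 7 6 8 2)
  after g': (1 8 5 4 2 6 7)
  after r: (1 2 8 7 5 4)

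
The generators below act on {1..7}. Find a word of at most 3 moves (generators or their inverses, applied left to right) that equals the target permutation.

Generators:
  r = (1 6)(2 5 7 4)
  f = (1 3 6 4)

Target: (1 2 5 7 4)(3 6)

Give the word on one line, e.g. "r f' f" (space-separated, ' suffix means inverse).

f' r

  after f': (1 4 6 3)
  after r: (1 2 5 7 4)(3 6)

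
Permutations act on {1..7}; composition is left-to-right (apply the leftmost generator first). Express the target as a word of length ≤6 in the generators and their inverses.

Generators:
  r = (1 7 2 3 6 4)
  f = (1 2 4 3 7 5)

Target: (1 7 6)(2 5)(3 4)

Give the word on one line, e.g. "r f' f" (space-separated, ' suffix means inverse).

  after r: (1 7 2 3 6 4)
  after f: (1 5)(2 7 4)(3 6)
  after r': (1 5 4 7 6 2)
  after f': (1 7 6)(2 5)(3 4)

r f r' f'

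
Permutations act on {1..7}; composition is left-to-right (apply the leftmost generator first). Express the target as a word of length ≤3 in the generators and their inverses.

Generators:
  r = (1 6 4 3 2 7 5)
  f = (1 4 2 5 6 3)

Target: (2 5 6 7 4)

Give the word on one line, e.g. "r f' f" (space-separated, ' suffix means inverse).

f' r' f'

  after f': (1 3 6 5 2 4)
  after r': (1 4 5 3)(2 6 7)
  after f': (2 5 6 7 4)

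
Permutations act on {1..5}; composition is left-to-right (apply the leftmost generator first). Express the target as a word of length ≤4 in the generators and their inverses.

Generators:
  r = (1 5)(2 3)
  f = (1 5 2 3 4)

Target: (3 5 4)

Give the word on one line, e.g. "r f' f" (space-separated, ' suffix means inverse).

r' f'

  after r': (1 5)(2 3)
  after f': (3 5 4)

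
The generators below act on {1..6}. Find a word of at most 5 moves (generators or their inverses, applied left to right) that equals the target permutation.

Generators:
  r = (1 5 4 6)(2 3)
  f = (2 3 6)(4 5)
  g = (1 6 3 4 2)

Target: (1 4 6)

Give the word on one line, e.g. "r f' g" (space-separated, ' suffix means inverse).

  after g: (1 6 3 4 2)
  after f': (1 3 5 4 6 2)
  after f': (1 2)(3 4)
  after g': (1 4 6)

g f' f' g'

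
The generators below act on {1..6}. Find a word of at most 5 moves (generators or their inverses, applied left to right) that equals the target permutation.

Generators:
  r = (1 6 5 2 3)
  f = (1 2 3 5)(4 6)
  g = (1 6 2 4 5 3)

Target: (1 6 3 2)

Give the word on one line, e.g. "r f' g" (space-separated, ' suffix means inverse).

g' g' r g'

  after g': (1 3 5 4 2 6)
  after g': (1 5 2)(3 4 6)
  after r: (1 2 6)(3 4 5)
  after g': (1 6 3 2)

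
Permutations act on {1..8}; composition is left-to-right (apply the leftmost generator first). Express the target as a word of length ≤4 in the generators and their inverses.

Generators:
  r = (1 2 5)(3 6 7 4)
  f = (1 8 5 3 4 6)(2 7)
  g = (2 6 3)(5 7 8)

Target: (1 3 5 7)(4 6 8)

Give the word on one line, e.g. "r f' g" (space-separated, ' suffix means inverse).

g' r g'

  after g': (2 3 6)(5 8 7)
  after r: (1 2 6 5 8 4 3 7)
  after g': (1 3 5 7)(4 6 8)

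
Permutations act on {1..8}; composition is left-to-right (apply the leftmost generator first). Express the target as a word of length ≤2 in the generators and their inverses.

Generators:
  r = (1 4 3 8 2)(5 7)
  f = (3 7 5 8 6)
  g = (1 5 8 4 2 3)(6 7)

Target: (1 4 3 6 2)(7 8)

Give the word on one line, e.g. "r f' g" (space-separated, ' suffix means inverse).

f' r

  after f': (3 6 8 5 7)
  after r: (1 4 3 6 2)(7 8)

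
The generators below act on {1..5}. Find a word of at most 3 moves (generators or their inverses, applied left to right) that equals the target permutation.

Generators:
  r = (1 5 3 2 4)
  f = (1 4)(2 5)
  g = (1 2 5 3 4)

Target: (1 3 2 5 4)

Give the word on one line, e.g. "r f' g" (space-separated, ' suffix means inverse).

  after g: (1 2 5 3 4)
  after f': (1 5 3)
  after g: (1 3 2 5 4)

g f' g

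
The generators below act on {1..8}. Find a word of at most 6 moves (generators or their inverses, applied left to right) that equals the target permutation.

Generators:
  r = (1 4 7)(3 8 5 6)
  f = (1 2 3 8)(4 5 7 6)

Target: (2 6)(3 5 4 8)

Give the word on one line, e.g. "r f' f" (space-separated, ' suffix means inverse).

  after r': (1 7 4)(3 6 5 8)
  after f': (1 5 3 7 6 4 8 2)
  after r': (1 8 2 7 5 6)(3 4)
  after f: (2 6)(3 5 4 8)

r' f' r' f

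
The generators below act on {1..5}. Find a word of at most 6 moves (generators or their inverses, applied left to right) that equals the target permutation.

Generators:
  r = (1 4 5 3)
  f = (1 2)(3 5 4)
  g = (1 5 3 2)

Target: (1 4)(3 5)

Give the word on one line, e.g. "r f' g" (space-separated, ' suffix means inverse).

r' r' g f'

  after r': (1 3 5 4)
  after r': (1 5)(3 4)
  after g: (1 3 4 2)
  after f': (1 4)(3 5)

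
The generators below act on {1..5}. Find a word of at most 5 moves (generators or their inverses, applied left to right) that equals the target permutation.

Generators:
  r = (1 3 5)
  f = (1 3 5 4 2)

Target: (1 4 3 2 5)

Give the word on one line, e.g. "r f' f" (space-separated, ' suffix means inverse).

f' r r r f'

  after f': (1 2 4 5 3)
  after r: (1 2 4)
  after r: (1 2 4 3 5)
  after r: (1 2 4 5 3)
  after f': (1 4 3 2 5)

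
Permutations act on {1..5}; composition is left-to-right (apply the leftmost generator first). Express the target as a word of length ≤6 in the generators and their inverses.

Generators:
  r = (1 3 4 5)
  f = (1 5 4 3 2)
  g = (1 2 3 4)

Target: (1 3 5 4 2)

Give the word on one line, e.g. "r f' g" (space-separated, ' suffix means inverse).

  after g: (1 2 3 4)
  after f: (4 5)
  after g: (1 2 3 4 5)
  after r: (1 2 4)(3 5)
  after g: (1 3 5 4 2)

g f g r g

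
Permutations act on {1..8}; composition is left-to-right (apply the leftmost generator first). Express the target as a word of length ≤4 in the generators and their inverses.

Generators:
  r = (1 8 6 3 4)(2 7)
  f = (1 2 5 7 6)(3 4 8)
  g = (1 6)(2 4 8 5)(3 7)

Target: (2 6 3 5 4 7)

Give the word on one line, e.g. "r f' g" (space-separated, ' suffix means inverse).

f' g

  after f': (1 6 7 5 2)(3 8 4)
  after g: (2 6 3 5 4 7)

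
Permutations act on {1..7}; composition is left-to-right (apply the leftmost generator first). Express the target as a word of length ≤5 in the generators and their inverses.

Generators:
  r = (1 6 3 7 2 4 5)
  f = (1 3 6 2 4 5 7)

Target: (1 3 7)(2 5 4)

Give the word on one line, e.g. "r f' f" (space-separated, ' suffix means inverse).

  after r': (1 5 4 2 7 3 6)
  after f: (1 7 6 3 2)
  after r': (1 3 7)(2 5 4)

r' f r'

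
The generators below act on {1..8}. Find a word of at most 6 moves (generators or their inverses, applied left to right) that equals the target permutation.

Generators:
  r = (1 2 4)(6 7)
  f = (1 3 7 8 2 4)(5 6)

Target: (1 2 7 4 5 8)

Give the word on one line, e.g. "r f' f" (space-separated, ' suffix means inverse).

  after f: (1 3 7 8 2 4)(5 6)
  after f: (1 7 2)(3 8 4)
  after f: (1 8)(2 3)(4 7)(5 6)
  after r': (1 8 4 6 5 7 2 3)
  after f: (1 2 7 4 5 8)

f f f r' f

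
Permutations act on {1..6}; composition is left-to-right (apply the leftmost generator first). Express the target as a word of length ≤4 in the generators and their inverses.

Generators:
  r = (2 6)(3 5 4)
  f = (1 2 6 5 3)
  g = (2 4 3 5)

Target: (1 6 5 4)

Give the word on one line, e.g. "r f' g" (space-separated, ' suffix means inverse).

f g' f'

  after f: (1 2 6 5 3)
  after g': (1 5 4 2 6 3)
  after f': (1 6 5 4)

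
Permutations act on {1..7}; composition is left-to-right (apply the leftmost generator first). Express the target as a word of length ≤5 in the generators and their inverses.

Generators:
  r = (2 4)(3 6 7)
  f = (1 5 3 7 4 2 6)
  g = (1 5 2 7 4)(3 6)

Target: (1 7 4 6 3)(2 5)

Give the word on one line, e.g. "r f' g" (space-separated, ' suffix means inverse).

  after f': (1 6 2 4 7 3 5)
  after r': (1 3 5)(4 6)
  after g': (1 6 7 2 5 4 3)
  after r: (1 7 4 6 3)(2 5)

f' r' g' r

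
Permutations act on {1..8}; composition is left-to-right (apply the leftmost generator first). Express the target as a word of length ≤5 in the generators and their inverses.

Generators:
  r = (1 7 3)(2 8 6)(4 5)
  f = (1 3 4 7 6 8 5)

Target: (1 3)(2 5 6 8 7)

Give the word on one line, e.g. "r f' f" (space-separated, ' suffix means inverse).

f r f

  after f: (1 3 4 7 6 8 5)
  after r: (2 8 4 3 5 7)
  after f: (1 3)(2 5 6 8 7)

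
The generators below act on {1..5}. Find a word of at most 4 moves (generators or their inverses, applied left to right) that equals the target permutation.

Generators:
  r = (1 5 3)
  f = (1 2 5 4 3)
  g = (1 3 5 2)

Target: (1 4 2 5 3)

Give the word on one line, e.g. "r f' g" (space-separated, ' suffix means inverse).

  after g: (1 3 5 2)
  after f': (1 4 5)(2 3)
  after g: (1 4 2 5 3)

g f' g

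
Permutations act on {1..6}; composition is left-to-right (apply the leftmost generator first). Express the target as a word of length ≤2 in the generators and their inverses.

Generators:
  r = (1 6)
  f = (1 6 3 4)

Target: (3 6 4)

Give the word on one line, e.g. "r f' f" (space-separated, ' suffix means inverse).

r' f'

  after r': (1 6)
  after f': (3 6 4)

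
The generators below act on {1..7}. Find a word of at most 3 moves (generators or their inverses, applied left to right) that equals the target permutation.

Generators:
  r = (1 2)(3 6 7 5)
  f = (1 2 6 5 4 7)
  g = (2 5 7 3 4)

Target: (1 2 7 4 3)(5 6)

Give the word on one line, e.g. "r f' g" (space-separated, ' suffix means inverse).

g' f

  after g': (2 4 3 7 5)
  after f: (1 2 7 4 3)(5 6)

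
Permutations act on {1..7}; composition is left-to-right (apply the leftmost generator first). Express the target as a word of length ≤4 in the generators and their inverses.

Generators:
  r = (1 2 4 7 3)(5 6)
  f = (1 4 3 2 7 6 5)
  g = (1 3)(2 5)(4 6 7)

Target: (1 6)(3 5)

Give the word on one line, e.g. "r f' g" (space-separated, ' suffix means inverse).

  after f': (1 5 6 7 2 3 4)
  after r: (1 6 3 7 4 2)
  after f: (1 5)(2 4 7 3 6)
  after r': (1 6)(3 5)

f' r f r'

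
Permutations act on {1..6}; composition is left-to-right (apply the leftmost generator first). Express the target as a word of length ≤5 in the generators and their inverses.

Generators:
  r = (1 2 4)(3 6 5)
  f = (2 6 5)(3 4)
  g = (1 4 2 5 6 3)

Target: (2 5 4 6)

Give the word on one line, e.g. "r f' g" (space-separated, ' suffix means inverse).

  after g': (1 3 6 5 2 4)
  after f': (1 4)(2 3)
  after r: (2 6 5 3 4)
  after f: (2 5 4 6)

g' f' r f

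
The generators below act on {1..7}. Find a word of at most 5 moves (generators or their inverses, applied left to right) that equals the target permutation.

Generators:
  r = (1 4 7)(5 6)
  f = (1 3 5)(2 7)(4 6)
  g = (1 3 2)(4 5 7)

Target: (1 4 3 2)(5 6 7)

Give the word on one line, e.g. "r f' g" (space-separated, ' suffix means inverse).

  after r': (1 7 4)(5 6)
  after g': (1 5 6 4 2 3)
  after g': (1 4 3 2)(5 6 7)

r' g' g'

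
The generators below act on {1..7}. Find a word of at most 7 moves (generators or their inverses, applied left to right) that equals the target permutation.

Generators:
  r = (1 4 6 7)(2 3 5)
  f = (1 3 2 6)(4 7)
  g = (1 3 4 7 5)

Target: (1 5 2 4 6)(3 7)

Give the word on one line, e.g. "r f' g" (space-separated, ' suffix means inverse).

r' g' f' g f'

  after r': (1 7 6 4)(2 5 3)
  after g': (1 4 5)(2 7 6 3)
  after f': (1 7 2 4 5 6)
  after g: (1 5 6 3 4)(2 7)
  after f': (1 5 2 4 6)(3 7)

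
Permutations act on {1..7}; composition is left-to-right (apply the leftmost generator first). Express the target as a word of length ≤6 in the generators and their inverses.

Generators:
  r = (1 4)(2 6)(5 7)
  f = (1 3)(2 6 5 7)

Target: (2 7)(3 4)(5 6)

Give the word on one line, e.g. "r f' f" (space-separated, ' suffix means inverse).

f f f r' f

  after f: (1 3)(2 6 5 7)
  after f: (2 5)(6 7)
  after f: (1 3)(2 7 5 6)
  after r': (1 3 4)(2 5)
  after f: (2 7)(3 4)(5 6)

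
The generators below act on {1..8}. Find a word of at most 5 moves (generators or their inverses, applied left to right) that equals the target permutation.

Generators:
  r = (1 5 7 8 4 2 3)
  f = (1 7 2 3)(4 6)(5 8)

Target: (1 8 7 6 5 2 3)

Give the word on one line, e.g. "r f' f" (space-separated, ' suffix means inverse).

f r' f

  after f: (1 7 2 3)(4 6)(5 8)
  after r': (1 5 7 4 6 8)
  after f: (1 8 7 6 5 2 3)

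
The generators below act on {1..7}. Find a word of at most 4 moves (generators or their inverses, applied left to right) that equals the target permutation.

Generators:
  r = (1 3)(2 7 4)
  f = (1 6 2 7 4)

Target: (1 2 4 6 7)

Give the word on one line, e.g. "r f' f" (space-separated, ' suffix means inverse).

  after f: (1 6 2 7 4)
  after f: (1 2 4 6 7)

f f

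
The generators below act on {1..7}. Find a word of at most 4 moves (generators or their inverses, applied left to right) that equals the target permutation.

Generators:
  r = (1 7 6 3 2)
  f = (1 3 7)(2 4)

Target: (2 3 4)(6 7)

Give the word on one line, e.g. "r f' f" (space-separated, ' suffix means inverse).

  after r: (1 7 6 3 2)
  after f: (2 3 4)(6 7)

r f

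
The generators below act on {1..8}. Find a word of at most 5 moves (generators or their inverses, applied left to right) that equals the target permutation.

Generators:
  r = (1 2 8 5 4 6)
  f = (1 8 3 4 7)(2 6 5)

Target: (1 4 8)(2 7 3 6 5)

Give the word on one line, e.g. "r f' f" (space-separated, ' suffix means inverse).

r f' f' r'

  after r: (1 2 8 5 4 6)
  after f': (1 5 3 8 6 7 4 2)
  after f': (1 6 4 5 8 2 7 3)
  after r': (1 4 8)(2 7 3 6 5)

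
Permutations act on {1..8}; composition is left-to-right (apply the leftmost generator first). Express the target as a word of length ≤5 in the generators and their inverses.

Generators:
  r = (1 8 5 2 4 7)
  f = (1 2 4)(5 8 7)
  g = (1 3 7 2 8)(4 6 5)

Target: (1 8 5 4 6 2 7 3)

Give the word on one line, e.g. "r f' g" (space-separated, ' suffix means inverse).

f r' r' g r

  after f: (1 2 4)(5 8 7)
  after r': (1 5)(4 7 8)
  after r': (1 8 2 5 7)
  after g: (2 4 6 5)(3 7)
  after r: (1 8 5 4 6 2 7 3)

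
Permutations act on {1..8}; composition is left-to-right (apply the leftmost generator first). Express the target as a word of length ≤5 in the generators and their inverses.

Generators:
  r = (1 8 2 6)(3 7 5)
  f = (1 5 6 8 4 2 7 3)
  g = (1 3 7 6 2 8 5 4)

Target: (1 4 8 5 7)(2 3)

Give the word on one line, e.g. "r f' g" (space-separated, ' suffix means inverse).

  after r': (1 6 2 8)(3 5 7)
  after r': (1 2)(3 7 5)(6 8)
  after f': (1 4 8 5 7)(2 3)

r' r' f'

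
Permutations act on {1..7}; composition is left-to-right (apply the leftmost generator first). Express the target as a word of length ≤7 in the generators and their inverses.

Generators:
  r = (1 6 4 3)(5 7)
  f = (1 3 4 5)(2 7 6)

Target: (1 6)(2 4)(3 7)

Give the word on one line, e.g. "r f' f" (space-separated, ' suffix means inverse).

  after f: (1 3 4 5)(2 7 6)
  after r: (2 5 6)(4 7)
  after f: (1 3 4 6 7 5 2)
  after f: (1 4 2 3 5 7)
  after r': (1 6)(2 4)(3 7)

f r f f r'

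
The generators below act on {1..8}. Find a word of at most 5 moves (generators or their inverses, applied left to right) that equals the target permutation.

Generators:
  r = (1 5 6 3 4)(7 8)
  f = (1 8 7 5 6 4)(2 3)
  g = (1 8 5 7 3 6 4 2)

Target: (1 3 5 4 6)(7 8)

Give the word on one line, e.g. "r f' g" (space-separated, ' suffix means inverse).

  after r: (1 5 6 3 4)(7 8)
  after r: (1 6 4 5 3)
  after r: (1 3 5 4 6)(7 8)

r r r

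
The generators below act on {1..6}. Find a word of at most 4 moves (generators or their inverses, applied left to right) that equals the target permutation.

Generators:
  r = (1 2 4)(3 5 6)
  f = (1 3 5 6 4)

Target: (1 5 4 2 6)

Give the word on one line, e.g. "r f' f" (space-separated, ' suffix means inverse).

  after r': (1 4 2)(3 6 5)
  after f': (1 6 3 5)(2 4)
  after f': (1 5 4 2 6)

r' f' f'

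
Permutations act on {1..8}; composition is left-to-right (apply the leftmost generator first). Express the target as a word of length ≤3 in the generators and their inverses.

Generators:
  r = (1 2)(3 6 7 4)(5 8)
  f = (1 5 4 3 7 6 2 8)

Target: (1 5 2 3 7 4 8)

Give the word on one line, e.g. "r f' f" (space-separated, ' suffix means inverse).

  after f': (1 8 2 6 7 3 4 5)
  after r': (1 5 2 3 7 4 8)

f' r'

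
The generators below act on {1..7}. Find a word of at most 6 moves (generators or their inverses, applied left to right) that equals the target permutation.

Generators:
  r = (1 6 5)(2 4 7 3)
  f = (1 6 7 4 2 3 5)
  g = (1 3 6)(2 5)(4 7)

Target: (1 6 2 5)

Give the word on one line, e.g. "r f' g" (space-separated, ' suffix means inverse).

r' r' f' r

  after r': (1 5 6)(2 3 7 4)
  after r': (1 6 5)(2 7)(3 4)
  after f': (2 6 3 7 4)
  after r: (1 6 2 5)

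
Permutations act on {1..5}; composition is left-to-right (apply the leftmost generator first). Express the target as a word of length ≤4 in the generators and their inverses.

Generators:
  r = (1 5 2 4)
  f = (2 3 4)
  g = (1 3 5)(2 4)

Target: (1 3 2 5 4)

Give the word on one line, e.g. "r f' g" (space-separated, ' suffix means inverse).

f' r g'

  after f': (2 4 3)
  after r: (1 5 2)(3 4)
  after g': (1 3 2 5 4)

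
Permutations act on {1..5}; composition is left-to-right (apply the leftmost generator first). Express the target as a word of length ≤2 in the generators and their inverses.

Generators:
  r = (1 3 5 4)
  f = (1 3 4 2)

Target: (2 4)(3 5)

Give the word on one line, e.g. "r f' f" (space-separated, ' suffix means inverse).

r f'

  after r: (1 3 5 4)
  after f': (2 4)(3 5)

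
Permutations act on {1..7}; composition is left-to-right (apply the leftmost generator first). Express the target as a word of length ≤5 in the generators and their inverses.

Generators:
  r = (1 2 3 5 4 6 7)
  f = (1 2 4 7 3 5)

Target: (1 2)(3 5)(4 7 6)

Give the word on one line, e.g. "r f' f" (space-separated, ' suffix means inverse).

f' r' f r' r'

  after f': (1 5 3 7 4 2)
  after r': (1 3 6 4)(2 7 5)
  after f: (1 5 4 2 3 6 7)
  after r': (1 3 4)
  after r': (1 2)(3 5)(4 7 6)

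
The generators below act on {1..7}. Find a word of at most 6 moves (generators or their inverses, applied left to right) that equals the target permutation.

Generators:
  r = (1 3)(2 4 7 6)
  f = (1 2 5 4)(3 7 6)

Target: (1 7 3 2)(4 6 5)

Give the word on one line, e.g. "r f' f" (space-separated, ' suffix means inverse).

  after r': (1 3)(2 6 7 4)
  after r': (2 7)(4 6)
  after r': (1 3)(2 4 7 6)
  after f: (1 7 3 2)(4 6 5)

r' r' r' f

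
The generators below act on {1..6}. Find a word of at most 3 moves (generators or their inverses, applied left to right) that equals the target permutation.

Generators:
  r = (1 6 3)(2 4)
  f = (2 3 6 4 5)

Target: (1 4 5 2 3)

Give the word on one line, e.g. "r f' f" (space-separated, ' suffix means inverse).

  after r': (1 3 6)(2 4)
  after f': (1 2 6)(4 5)
  after r: (1 4 5 2 3)

r' f' r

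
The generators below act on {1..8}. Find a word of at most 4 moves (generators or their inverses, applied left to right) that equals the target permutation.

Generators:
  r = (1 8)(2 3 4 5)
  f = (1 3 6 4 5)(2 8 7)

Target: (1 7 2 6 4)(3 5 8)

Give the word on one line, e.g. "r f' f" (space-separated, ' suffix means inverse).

r f

  after r: (1 8)(2 3 4 5)
  after f: (1 7 2 6 4)(3 5 8)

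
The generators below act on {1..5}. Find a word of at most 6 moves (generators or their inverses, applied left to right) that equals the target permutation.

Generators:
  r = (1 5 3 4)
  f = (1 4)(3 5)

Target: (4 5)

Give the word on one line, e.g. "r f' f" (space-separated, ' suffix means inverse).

  after r': (1 4 3 5)
  after f: (4 5)
  after f: (1 4 3 5)
  after f: (4 5)

r' f f f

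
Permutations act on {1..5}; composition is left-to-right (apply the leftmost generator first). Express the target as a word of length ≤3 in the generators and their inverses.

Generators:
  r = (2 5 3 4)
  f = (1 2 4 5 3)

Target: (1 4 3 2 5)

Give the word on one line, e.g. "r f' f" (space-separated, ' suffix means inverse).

  after r: (2 5 3 4)
  after f: (1 2 3 5)
  after r': (1 4 3 2 5)

r f r'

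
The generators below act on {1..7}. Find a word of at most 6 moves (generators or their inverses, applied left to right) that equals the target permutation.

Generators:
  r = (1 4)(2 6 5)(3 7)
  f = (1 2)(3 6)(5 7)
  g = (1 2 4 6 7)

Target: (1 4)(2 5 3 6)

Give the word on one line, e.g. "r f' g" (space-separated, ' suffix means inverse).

f' r' f' g r

  after f': (1 2)(3 6)(5 7)
  after r': (1 5 3 2 4)(6 7)
  after f': (1 7 3)(2 4)(5 6)
  after g: (2 6 5 7 3)
  after r: (1 4)(2 5 3 6)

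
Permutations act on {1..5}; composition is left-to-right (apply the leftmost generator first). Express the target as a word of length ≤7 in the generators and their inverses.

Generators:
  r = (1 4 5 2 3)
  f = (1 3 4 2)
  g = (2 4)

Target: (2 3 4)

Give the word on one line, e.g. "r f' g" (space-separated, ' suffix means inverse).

r' f' r' g r

  after r': (1 3 2 5 4)
  after f': (2 5 3 4)
  after r': (1 3)(2 4 5)
  after g: (1 3)(4 5)
  after r: (2 3 4)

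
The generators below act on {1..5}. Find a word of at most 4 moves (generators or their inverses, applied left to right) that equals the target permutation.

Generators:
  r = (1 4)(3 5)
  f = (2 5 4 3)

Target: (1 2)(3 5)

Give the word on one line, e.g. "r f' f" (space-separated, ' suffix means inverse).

  after r: (1 4)(3 5)
  after f: (1 3 4)(2 5)
  after f: (1 2 4)
  after r: (1 2)(3 5)

r f f r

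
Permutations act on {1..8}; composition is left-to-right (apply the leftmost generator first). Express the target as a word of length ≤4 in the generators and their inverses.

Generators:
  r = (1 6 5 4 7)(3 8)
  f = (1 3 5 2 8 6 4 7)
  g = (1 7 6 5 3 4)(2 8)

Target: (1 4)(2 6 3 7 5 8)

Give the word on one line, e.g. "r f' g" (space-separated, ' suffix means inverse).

  after f': (1 7 4 6 8 2 5 3)
  after r': (1 4)(2 6 3 7 5 8)

f' r'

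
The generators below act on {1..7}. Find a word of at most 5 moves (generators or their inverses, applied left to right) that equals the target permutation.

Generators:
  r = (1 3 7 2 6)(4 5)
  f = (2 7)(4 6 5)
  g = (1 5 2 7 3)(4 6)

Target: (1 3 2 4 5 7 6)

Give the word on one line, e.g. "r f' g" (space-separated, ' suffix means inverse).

  after r: (1 3 7 2 6)(4 5)
  after r: (1 7 6 3 2)
  after g: (1 3 7 4 6)(2 5)
  after f: (1 3 2 4 5 7 6)

r r g f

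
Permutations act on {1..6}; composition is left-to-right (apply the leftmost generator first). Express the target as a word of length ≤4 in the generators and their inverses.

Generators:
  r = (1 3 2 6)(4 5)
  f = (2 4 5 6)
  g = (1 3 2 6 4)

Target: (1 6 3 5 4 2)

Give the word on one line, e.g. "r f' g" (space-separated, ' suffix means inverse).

r r f'

  after r: (1 3 2 6)(4 5)
  after r: (1 2)(3 6)
  after f': (1 6 3 5 4 2)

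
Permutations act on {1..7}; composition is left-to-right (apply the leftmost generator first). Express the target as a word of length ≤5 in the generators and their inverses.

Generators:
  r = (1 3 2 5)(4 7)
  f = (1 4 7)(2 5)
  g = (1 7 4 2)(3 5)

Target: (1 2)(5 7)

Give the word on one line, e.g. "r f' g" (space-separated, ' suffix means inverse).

  after f: (1 4 7)(2 5)
  after g: (1 2 3 5)
  after f: (1 5 4 7)(2 3)
  after r': (1 2)(5 7)

f g f r'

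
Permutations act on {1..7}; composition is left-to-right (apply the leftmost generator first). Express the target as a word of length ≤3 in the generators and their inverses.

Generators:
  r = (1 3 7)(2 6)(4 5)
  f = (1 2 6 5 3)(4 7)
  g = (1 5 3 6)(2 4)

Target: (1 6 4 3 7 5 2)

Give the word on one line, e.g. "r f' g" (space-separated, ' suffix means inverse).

r g

  after r: (1 3 7)(2 6)(4 5)
  after g: (1 6 4 3 7 5 2)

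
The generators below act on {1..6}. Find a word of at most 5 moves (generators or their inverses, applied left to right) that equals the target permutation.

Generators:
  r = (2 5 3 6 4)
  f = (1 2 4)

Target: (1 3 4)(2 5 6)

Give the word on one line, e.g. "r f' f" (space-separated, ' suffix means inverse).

  after f': (1 4 2)
  after f': (1 2 4)
  after r: (1 5 3 6 4)
  after r: (1 3 4)(2 5 6)

f' f' r r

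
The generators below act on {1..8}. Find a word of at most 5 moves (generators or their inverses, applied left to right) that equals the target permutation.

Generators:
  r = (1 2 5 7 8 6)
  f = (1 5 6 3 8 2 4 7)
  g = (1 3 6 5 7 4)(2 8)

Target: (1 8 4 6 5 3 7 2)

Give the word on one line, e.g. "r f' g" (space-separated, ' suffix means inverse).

r g g g

  after r: (1 2 5 7 8 6)
  after g: (1 8 5 4)(2 7)(3 6)
  after g: (1 2 4 3 5)(7 8)
  after g: (1 8 4 6 5 3 7 2)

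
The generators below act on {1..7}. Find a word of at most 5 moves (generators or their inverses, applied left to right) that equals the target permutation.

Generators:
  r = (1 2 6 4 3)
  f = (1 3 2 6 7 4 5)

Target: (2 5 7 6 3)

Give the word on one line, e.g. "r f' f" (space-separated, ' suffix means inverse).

f' r' f

  after f': (1 5 4 7 6 2 3)
  after r': (1 5 6)(2 4 7)
  after f: (2 5 7 6 3)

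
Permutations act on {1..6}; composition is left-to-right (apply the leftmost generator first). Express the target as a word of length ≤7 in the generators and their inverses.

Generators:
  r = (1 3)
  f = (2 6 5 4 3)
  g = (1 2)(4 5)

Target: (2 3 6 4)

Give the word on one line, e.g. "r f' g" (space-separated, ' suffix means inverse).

  after g: (1 2)(4 5)
  after f': (1 3 4 6 2)
  after g: (1 3 5 4 6)
  after r': (3 5 4 6)
  after f': (2 3 6 4)

g f' g r' f'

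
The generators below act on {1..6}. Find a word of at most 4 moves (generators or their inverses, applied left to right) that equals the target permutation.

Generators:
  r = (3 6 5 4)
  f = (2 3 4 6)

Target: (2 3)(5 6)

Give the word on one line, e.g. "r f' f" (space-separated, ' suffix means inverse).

r f

  after r: (3 6 5 4)
  after f: (2 3)(5 6)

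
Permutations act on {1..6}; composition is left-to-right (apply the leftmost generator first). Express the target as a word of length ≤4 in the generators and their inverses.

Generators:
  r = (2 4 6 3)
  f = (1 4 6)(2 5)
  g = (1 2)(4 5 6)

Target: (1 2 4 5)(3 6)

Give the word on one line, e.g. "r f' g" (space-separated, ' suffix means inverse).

  after r: (2 4 6 3)
  after g': (1 2 6 3)(4 5)
  after f: (1 5 6 3 4 2)
  after f: (1 2 4 5)(3 6)

r g' f f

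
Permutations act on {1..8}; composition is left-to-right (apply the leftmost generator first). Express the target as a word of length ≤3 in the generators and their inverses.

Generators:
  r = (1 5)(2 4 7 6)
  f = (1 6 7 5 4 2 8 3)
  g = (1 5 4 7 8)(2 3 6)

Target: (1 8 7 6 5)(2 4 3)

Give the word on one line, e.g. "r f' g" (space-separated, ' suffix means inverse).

  after r': (1 5)(2 6 7 4)
  after r': (2 7)(4 6)
  after g': (1 8 7 6 5)(2 4 3)

r' r' g'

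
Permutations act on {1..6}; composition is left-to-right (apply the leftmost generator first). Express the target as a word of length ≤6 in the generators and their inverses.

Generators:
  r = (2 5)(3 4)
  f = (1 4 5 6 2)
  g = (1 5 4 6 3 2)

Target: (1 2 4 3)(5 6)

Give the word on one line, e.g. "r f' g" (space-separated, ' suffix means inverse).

r' f' r r

  after r': (2 5)(3 4)
  after f': (1 2 4 3)(5 6)
  after r: (1 5 6 2 3)
  after r: (1 2 4 3)(5 6)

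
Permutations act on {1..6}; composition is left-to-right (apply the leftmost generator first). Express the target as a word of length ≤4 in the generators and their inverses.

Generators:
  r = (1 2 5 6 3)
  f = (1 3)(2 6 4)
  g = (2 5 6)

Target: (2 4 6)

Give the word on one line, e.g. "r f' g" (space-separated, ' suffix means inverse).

f g f' g

  after f: (1 3)(2 6 4)
  after g: (1 3)(4 5 6)
  after f': (2 4 5)
  after g: (2 4 6)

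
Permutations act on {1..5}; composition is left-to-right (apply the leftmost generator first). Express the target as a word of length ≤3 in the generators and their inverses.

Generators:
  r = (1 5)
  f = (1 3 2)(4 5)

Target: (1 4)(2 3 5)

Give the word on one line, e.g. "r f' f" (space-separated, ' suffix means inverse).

  after r: (1 5)
  after f': (1 4 5 2 3)
  after r': (1 4)(2 3 5)

r f' r'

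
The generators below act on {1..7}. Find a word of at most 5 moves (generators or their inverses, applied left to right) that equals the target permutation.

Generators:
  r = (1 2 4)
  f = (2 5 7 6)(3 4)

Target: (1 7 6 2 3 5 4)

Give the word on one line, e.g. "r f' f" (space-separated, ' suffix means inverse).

  after f': (2 6 7 5)(3 4)
  after r: (1 2 6 7 5 4 3)
  after f: (1 5 3)
  after r: (1 5 3 2 4)
  after f: (1 7 6 2 3 5 4)

f' r f r f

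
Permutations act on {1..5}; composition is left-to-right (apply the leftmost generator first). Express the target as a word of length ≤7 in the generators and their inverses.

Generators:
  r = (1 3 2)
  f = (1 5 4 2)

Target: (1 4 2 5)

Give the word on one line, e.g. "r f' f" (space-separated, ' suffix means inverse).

f' r f r f

  after f': (1 2 4 5)
  after r: (2 4 5 3)
  after f: (1 5 3)
  after r: (1 5 2)
  after f: (1 4 2 5)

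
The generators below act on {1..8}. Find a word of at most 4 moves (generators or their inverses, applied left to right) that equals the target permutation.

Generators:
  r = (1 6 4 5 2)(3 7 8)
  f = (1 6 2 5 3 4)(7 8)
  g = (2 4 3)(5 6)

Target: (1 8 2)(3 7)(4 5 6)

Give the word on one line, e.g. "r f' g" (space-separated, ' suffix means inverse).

  after r: (1 6 4 5 2)(3 7 8)
  after g': (1 5 3 7 8 4 6 2)
  after f: (1 3 8)(2 6 5 4)
  after r': (1 8 2)(3 7)(4 5 6)

r g' f r'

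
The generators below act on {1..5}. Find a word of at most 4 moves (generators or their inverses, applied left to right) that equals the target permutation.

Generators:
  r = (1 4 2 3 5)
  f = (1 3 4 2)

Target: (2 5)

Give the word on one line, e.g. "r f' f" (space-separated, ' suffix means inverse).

  after r: (1 4 2 3 5)
  after r: (1 2 5 4 3)
  after f: (2 5)

r r f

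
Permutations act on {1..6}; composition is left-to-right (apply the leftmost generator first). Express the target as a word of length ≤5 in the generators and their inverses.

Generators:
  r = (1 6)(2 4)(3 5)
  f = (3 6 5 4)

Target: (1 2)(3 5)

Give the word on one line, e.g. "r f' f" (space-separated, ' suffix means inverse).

r f f r

  after r: (1 6)(2 4)(3 5)
  after f: (1 5 6)(2 3 4)
  after f: (1 4 2 6)
  after r: (1 2)(3 5)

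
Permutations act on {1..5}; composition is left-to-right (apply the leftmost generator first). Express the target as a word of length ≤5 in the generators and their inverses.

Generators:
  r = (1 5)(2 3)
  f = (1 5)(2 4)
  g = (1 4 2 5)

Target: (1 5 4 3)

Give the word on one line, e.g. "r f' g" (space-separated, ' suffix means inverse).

  after r: (1 5)(2 3)
  after f: (2 3 4)
  after g': (1 5 2 3)
  after f: (2 3 5 4)
  after r': (1 5 4 3)

r f g' f r'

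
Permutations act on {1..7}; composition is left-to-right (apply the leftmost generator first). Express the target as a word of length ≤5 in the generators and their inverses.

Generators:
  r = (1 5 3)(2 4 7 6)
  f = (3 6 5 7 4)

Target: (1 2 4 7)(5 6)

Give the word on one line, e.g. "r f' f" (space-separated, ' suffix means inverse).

  after r': (1 3 5)(2 6 7 4)
  after f: (1 6 4 2 5)(3 7)
  after r: (1 2 3 6 7)
  after f': (1 2 4 7)(5 6)

r' f r f'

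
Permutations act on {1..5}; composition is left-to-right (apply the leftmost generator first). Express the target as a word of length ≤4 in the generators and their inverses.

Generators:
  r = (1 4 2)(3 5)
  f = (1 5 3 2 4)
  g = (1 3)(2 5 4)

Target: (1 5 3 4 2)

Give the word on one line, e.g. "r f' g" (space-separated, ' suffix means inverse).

g f g

  after g: (1 3)(2 5 4)
  after f: (1 2 3 5)
  after g: (1 5 3 4 2)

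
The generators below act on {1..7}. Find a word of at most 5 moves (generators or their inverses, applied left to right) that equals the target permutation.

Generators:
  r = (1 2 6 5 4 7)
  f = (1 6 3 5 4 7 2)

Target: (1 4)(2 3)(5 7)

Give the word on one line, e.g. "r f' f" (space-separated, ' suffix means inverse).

  after f: (1 6 3 5 4 7 2)
  after r': (1 2 7)(3 6)
  after r': (2 4 5 6 3)
  after r': (1 7 4 6 3)(2 5)
  after f': (1 4)(2 3)(5 7)

f r' r' r' f'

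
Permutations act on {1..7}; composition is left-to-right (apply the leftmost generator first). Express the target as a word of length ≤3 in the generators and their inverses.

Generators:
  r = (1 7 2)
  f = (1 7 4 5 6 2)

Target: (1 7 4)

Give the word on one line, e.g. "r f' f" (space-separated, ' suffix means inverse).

  after f': (1 2 6 5 4 7)
  after r: (2 6 5 4)
  after f: (1 7 4)

f' r f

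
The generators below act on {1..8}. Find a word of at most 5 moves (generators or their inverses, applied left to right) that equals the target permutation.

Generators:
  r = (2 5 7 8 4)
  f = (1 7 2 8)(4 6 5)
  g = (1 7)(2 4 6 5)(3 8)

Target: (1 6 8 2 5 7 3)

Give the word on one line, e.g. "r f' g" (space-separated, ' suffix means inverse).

  after g: (1 7)(2 4 6 5)(3 8)
  after r': (1 5 4 6 2 8 3 7)
  after f': (1 6 7 8 3)
  after g: (1 5 2 4 6)(3 7)
  after f': (1 6 8 2 5 7 3)

g r' f' g f'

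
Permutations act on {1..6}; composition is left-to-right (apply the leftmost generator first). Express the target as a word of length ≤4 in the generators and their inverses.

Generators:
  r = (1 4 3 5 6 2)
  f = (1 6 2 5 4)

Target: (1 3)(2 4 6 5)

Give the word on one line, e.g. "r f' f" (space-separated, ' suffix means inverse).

f r' r'

  after f: (1 6 2 5 4)
  after r': (1 5)(2 3 4)
  after r': (1 3)(2 4 6 5)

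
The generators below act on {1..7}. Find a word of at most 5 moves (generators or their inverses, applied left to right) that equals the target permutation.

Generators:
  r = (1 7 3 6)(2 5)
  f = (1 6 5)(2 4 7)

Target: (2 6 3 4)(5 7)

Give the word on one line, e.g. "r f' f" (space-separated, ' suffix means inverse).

r r r f'

  after r: (1 7 3 6)(2 5)
  after r: (1 3)(6 7)
  after r: (1 6 3 7)(2 5)
  after f': (2 6 3 4)(5 7)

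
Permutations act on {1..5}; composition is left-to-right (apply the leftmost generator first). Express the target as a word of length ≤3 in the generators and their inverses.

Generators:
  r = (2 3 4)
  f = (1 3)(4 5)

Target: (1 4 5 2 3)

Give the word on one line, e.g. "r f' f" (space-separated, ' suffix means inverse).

  after f': (1 3)(4 5)
  after r: (1 4 5 2 3)

f' r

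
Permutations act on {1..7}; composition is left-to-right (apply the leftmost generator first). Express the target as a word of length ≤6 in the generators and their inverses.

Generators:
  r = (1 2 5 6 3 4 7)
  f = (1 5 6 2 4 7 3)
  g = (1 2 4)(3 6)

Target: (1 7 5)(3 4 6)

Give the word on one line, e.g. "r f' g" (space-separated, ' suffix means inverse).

g' g' f r' f'

  after g': (1 4 2)(3 6)
  after g': (1 2 4)
  after f: (1 4 5 6 2 7 3)
  after r': (1 3 7 6)(2 4)
  after f': (1 7 5)(3 4 6)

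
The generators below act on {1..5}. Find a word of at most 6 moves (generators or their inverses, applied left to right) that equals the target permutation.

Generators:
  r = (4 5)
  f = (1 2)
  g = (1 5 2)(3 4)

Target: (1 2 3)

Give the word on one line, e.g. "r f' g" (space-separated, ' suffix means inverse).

  after g': (1 2 5)(3 4)
  after r: (1 2 4 3 5)
  after f': (2 4 3 5)
  after g': (1 2 3)

g' r f' g'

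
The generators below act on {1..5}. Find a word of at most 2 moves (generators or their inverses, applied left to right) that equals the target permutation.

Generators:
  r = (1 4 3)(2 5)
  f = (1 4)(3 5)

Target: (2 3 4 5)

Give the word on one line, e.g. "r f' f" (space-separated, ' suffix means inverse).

r f'

  after r: (1 4 3)(2 5)
  after f': (2 3 4 5)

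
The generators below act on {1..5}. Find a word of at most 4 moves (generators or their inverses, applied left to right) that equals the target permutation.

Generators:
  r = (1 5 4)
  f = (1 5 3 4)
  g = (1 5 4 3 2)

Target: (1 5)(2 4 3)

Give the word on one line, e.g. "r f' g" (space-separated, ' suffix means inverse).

f g r g

  after f: (1 5 3 4)
  after g: (1 4 5 2)
  after r: (2 5)
  after g: (1 5)(2 4 3)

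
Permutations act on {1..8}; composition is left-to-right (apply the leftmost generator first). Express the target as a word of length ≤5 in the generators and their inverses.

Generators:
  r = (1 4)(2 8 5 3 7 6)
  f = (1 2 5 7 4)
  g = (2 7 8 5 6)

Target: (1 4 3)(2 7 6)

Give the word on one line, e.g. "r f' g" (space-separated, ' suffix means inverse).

f' r' g g f'

  after f': (1 4 7 5 2)
  after r': (2 4 3 5 6 7 8)
  after g: (2 4 3 6 8 7 5)
  after g: (2 4 3)(5 7 6)
  after f': (1 4 3)(2 7 6)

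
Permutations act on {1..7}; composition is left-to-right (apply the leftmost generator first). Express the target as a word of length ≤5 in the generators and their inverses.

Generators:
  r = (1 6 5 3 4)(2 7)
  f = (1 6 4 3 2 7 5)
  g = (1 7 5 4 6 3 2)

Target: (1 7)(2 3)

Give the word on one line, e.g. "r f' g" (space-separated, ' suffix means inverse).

g r' r'

  after g: (1 7 5 4 6 3 2)
  after r': (1 2 4)(3 7 6 5)
  after r': (1 7)(2 3)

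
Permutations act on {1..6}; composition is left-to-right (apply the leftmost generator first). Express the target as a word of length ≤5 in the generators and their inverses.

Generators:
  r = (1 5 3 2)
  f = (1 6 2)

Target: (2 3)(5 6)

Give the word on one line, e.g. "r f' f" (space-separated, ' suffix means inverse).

f r' r' f'

  after f: (1 6 2)
  after r': (1 6 3 5)
  after r': (1 6 5 2 3)
  after f': (2 3)(5 6)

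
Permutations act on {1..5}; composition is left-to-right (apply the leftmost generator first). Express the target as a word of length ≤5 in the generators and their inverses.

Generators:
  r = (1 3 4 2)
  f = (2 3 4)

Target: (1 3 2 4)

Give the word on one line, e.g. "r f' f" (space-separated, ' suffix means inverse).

f f r' f' f'

  after f: (2 3 4)
  after f: (2 4 3)
  after r': (1 2 3 4)
  after f': (1 4)
  after f': (1 3 2 4)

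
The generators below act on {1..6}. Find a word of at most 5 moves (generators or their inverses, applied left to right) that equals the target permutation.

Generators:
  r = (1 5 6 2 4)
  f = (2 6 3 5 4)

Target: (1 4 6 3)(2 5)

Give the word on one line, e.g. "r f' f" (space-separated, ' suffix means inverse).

f' f' f' r f

  after f': (2 4 5 3 6)
  after f': (2 5 6 4 3)
  after f': (2 3 4 6 5)
  after r: (1 5 4 2 3)
  after f: (1 4 6 3)(2 5)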